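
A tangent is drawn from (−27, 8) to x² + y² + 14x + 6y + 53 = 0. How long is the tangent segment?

With centre O = (−7, −3), |OP|² = 521 and r² = 5.
The tangent meets the radius at right angles, so tangent² = |PO|² − r² = 521 − 5 = 516.

2√129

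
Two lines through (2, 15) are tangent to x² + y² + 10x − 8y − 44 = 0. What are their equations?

9x + 2y = 48 and 2x − 9y = −131

Write the tangent as mx − y + (15 − m·(2)) = 0 and set its distance from the centre to √85:
(−7m − (−11))² = 85(m² + 1)
18m² + 77m − 18 = 0, so m = −9/2 or m = 2/9.
With m = −9/2: 9x + 2y = 48. With m = 2/9: 2x − 9y = −131.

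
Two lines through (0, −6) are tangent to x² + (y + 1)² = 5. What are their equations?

2x + y = −6 and 2x − y = 6

Write the tangent as mx − y + (−6 − m·(0)) = 0 and set its distance from the centre to √5:
[m·(0) − (5)]² = 5(m² + 1)
m² − 4 = 0, so m = −2 or m = 2.
With m = −2: 2x + y = −6. With m = 2: 2x − y = 6.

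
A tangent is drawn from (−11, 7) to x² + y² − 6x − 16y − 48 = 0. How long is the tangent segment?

With centre O = (3, 8), |OP|² = 197 and r² = 121.
Power of the point: PT² = |PO|² − r² = 76, so PT = 2√19.

2√19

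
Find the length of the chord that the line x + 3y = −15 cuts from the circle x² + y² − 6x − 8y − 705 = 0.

16√10

The distance from (3, 4) to the line is 30/√10, and r² = 730.
Chord = 2√(r² − d²) = 2·√(640) = 16√10.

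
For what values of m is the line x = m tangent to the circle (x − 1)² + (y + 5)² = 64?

For a tangent, require d(centre, line) = r = 8.
|1·1 + 0·(−5) − m| / √1 = 8
|m − (1)| = 8, so m = 9 or m = −7.

m = −7 or m = 9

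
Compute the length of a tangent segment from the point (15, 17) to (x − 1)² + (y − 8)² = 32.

7√5

Centre (1, 8), r² = 32. |PO|² = (14)² + (9)² = 277.
Power of the point: PT² = |PO|² − r² = 245, so PT = 7√5.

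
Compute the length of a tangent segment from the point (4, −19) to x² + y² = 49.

Centre (0, 0), r² = 49. |PO|² = (4)² + (−19)² = 377.
By the tangent–radius right angle, tangent length = √(|PO|² − r²) = √328 = 2√82.

2√82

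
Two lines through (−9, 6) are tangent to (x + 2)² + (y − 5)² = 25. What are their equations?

Write the tangent as mx − y + (6 − m·(−9)) = 0 and set its distance from the centre to 5:
[m·(7) − (−1)]² = 25(m² + 1)
12m² + 7m − 12 = 0, so m = −4/3 or m = 3/4.
Through (−9, 6) these give 4x + 3y = −18 and 3x − 4y = −51.

4x + 3y = −18 and 3x − 4y = −51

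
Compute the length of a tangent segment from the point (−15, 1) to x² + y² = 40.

Centre (0, 0), r² = 40. |PO|² = (−15)² + (1)² = 226.
By the tangent–radius right angle, tangent length = √(|PO|² − r²) = √186.

√186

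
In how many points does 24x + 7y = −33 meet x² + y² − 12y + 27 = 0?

Centre (0, 6), r² = 9. Distance² from centre to line = (75)²/625 = 9.
Since d² = r², the line is tangent.

1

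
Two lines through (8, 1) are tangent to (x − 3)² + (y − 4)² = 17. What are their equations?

Let a tangent through (8, 1) have slope m. Its distance from (3, 4) must equal √17:
(−5m − (3))² = 17(m² + 1)
4m² + 15m − 4 = 0, so m = −4 or m = 1/4.
Through (8, 1) these give 4x + y = 33 and x − 4y = 4.

4x + y = 33 and x − 4y = 4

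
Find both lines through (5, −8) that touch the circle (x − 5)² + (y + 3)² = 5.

2x + y = 2 and 2x − y = 18

Let a tangent through (5, −8) have slope m. Its distance from (5, −3) must equal √5:
[m·(0) − (5)]² = 5(m² + 1)
m² − 4 = 0, so m = −2 or m = 2.
With m = −2: 2x + y = 2. With m = 2: 2x − y = 18.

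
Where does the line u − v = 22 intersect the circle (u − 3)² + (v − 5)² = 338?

(10, −12) and (20, −2)

Substitute v = u − 22:
2u² − 60u + 400 = 0  ⟹  u² − 30u + 200 = 0
u = 20 or u = 10, giving (20, −2) and (10, −12).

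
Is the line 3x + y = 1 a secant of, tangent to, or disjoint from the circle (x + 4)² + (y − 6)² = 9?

Substituting the line into the circle gives 10x² + 38x + 32 = 0.
Δ = 1444 − 1280 = 164.
Two real roots: the line is a secant.

secant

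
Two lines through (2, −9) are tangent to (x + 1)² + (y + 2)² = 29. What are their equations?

A line y − (−9) = m(x − (2)) is tangent when its distance from (−1, −2) is √29:
[m·(−3) − (7)]² = 29(m² + 1)
10m² − 21m − 10 = 0, so m = 5/2 or m = −2/5.
With m = 5/2: 5x − 2y = 28. With m = −2/5: 2x + 5y = −41.

5x − 2y = 28 and 2x + 5y = −41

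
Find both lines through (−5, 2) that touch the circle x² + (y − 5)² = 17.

Write the tangent as mx − y + (2 − m·(−5)) = 0 and set its distance from the centre to √17:
(5m − (3))² = 17(m² + 1)
4m² − 15m − 4 = 0, so m = −1/4 or m = 4.
Through (−5, 2) these give x + 4y = 3 and 4x − y = −22.

x + 4y = 3 and 4x − y = −22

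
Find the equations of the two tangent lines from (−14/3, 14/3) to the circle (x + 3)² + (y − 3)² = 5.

A line y − (14/3) = m(x − (−14/3)) is tangent when its distance from (−3, 3) is √5:
[m·(5/3) − (−5/3)]² = 5(m² + 1)
2m² − 5m + 2 = 0, so m = 1/2 or m = 2.
With m = 1/2: x − 2y = −14. With m = 2: 2x − y = −14.

x − 2y = −14 and 2x − y = −14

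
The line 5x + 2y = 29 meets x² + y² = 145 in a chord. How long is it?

Centre (0, 0), r² = 145. Perpendicular distance d from centre to line = |−29| / √29 = 29/√29.
Half the chord is √(r² − d²) = √(116), so the full chord is 4√29.

4√29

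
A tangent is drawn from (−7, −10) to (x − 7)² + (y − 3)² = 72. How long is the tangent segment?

√293

Centre (7, 3), r² = 72. |PO|² = (−14)² + (−13)² = 365.
The tangent meets the radius at right angles, so tangent² = |PO|² − r² = 365 − 72 = 293.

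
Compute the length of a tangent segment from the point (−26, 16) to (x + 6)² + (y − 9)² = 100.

√349

Centre (−6, 9), r² = 100. |PO|² = (−20)² + (7)² = 449.
By the tangent–radius right angle, tangent length = √(|PO|² − r²) = √349.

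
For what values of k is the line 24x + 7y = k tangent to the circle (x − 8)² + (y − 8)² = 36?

Tangency holds when the distance from the centre (8, 8) to the line equals the radius 6:
|24·8 + 7·8 − k| / √625 = 6
|k − (248)| = 6·25, so k = 398 or k = 98.

k = 98 or k = 398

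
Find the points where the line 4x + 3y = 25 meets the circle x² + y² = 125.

From the line, y = (25 − 4x)/3. Substituting:
25x² − 200x − 500 = 0  ⟹  x² − 8x − 20 = 0
x = 10 or x = −2, giving (10, −5) and (−2, 11).

(−2, 11) and (10, −5)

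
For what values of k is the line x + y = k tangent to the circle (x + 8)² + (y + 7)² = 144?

k = −15 ± 12√2

Tangency holds when the distance from the centre (−8, −7) to the line equals the radius 12:
|1·(−8) + 1·(−7) − k| / √2 = 12
|k − (−15)| = 12√2.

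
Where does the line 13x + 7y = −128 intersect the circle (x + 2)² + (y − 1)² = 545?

(−19, 17) and (2, −22)

Express y = (−128 − 13x)/7 and substitute into the circle:
218x² + 3706x − 8284 = 0  ⟹  x² + 17x − 38 = 0
x = 2 or x = −19, giving (2, −22) and (−19, 17).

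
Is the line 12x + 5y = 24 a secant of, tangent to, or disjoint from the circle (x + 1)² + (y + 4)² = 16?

Centre (−1, −4), r² = 16. Distance² from centre to line = (−56)²/169 = 3136/169.
Since d² > r², the line lies outside the circle.

disjoint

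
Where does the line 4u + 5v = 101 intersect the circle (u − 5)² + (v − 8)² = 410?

(−6, 25) and (24, 1)

Substitute v = (101 − 4u)/5:
41u² − 738u − 5904 = 0  ⟹  u² − 18u − 144 = 0
u = 24 or u = −6, giving (24, 1) and (−6, 25).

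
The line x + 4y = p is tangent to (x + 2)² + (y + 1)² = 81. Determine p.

The line touches the circle iff its distance from (−2, −1) is 9:
|1·(−2) + 4·(−1) − p| / √17 = 9
|p − (−6)| = 9√17.

p = −6 ± 9√17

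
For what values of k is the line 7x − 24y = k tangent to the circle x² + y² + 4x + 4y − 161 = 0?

Tangency holds when the distance from the centre (−2, −2) to the line equals the radius 13:
|7·(−2) − 24·(−2) − k| / √625 = 13
|k − (34)| = 13·25, so k = 359 or k = −291.

k = −291 or k = 359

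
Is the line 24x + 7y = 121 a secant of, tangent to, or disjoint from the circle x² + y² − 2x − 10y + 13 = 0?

Centre (1, 5), r² = 13. Distance² from centre to line = (−62)²/625 = 3844/625.
Since d² < r², the line cuts the circle twice.

secant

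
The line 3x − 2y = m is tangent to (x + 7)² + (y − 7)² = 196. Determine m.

m = −35 ± 14√13

For a tangent, require d(centre, line) = r = 14.
|3·(−7) − 2·7 − m| / √13 = 14
|m − (−35)| = 14√13.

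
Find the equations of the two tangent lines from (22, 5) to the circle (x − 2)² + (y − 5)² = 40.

Let a tangent through (22, 5) have slope m. Its distance from (2, 5) must equal 2√10:
[m·(−20) − (0)]² = 40(m² + 1)
9m² − 1 = 0, so m = 1/3 or m = −1/3.
Through (22, 5) these give x − 3y = 7 and x + 3y = 37.

x − 3y = 7 and x + 3y = 37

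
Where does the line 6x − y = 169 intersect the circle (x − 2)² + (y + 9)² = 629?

(25, −19) and (27, −7)

From the line, y = 6x − 169. Substituting:
37x² − 1924x + 24975 = 0  ⟹  x² − 52x + 675 = 0
x = 27 or x = 25, giving (27, −7) and (25, −19).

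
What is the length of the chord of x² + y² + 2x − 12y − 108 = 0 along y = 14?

From the line, y = 14. Substituting:
x² + 2x − 80 = 0
x = 8 or x = −10, giving (8, 14) and (−10, 14).
Chord length = distance between (8, 14) and (−10, 14) = √324 = 18.

18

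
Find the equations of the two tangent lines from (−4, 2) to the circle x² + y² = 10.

Write the tangent as mx − y + (2 − m·(−4)) = 0 and set its distance from the centre to √10:
(4m − (−2))² = 10(m² + 1)
3m² + 8m − 3 = 0, so m = −3 or m = 1/3.
Through (−4, 2) these give 3x + y = −10 and x − 3y = −10.

3x + y = −10 and x − 3y = −10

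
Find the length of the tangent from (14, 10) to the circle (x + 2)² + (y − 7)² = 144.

11

Centre (−2, 7), r² = 144. |PO|² = (16)² + (3)² = 265.
Power of the point: PT² = |PO|² − r² = 121, so PT = 11.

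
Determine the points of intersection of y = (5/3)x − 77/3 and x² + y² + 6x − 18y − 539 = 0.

(7, −14) and (22, 11)

From the line, y = (−77 + 5x)/3. Substituting:
34x² − 986x + 5236 = 0  ⟹  x² − 29x + 154 = 0
x = 22 or x = 7, giving (22, 11) and (7, −14).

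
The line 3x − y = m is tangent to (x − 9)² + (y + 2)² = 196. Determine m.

Tangency holds when the distance from the centre (9, −2) to the line equals the radius 14:
|3·9 − 1·(−2) − m| / √10 = 14
|m − (29)| = 14√10.

m = 29 ± 14√10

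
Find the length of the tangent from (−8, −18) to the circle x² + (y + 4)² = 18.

11√2

With centre O = (0, −4), |OP|² = 260 and r² = 18.
The tangent meets the radius at right angles, so tangent² = |PO|² − r² = 260 − 18 = 242.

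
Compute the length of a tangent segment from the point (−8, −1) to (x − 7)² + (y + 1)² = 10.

√215

With centre O = (7, −1), |OP|² = 225 and r² = 10.
Power of the point: PT² = |PO|² − r² = 215, so PT = √215.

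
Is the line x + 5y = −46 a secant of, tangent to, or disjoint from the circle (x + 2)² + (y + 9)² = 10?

secant

d² = (1·(−2) + 5·(−9) − (−46))²/26 = 1/26; r² = 10.
Since d² < r², the line cuts the circle twice.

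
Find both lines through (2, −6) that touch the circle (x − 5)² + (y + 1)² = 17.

Let a tangent through (2, −6) have slope m. Its distance from (5, −1) must equal √17:
(3m − (5))² = 17(m² + 1)
4m² + 15m − 4 = 0, so m = −4 or m = 1/4.
With m = −4: 4x + y = 2. With m = 1/4: x − 4y = 26.

4x + y = 2 and x − 4y = 26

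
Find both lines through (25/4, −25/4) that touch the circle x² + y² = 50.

x − 7y = 50 and 7x − y = 50

Let a tangent through (25/4, −25/4) have slope m. Its distance from (0, 0) must equal 5√2:
(−25/4m − (25/4))² = 50(m² + 1)
7m² − 50m + 7 = 0, so m = 1/7 or m = 7.
Through (25/4, −25/4) these give x − 7y = 50 and 7x − y = 50.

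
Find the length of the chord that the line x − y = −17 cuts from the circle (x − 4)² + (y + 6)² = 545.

19√2

Centre (4, −6), r² = 545. Perpendicular distance d from centre to line = |27| / √2 = 27/√2.
Chord = 2√(r² − d²) = 2·√(361/2) = 19√2.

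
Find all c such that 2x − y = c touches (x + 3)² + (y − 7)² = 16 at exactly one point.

The line touches the circle iff its distance from (−3, 7) is 4:
|2·(−3) − 1·7 − c| / √5 = 4
|c − (−13)| = 4√5.

c = −13 ± 4√5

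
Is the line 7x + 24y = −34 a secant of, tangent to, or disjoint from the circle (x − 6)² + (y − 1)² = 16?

Substituting the line into the circle gives 625x² − 6100x + 14884 = 0.
Discriminant = (−6100)² − 4·625·(14884) = 0.
A repeated root: the line is tangent.

tangent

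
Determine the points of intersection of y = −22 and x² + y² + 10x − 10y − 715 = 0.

Substitute y = −22:
x² + 10x − 11 = 0
x = 1 or x = −11, giving (1, −22) and (−11, −22).

(−11, −22) and (1, −22)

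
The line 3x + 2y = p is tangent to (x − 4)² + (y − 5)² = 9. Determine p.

p = 22 ± 3√13

For a tangent, require d(centre, line) = r = 3.
|3·4 + 2·5 − p| / √13 = 3
|p − (22)| = 3√13.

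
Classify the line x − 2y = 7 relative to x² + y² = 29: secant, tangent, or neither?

secant

Substituting the line into the circle gives 5x² − 14x − 67 = 0.
Δ = 196 − (−1340) = 1536.
Two real roots: the line is a secant.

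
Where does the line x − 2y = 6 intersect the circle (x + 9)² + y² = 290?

Substitute y = (−6 + x)/2:
5x² + 60x − 800 = 0  ⟹  x² + 12x − 160 = 0
x = 8 or x = −20, giving (8, 1) and (−20, −13).

(−20, −13) and (8, 1)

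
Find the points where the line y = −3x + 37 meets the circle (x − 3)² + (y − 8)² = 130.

(6, 19) and (12, 1)

Express y = −3x + 37 and substitute into the circle:
10x² − 180x + 720 = 0  ⟹  x² − 18x + 72 = 0
x = 12 or x = 6, giving (12, 1) and (6, 19).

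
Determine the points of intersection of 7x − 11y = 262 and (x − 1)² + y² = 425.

Substitute y = (−262 + 7x)/11:
170x² − 3910x + 17340 = 0  ⟹  x² − 23x + 102 = 0
x = 17 or x = 6, giving (17, −13) and (6, −20).

(6, −20) and (17, −13)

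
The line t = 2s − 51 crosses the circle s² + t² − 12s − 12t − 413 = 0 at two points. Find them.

Substitute t = 2s − 51:
5s² − 240s + 2800 = 0  ⟹  s² − 48s + 560 = 0
s = 28 or s = 20, giving (28, 5) and (20, −11).

(20, −11) and (28, 5)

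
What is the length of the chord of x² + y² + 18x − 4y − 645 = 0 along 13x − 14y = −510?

2√365

Substitute y = (510 + 13x)/14:
365x² + 16060x + 105120 = 0  ⟹  x² + 44x + 288 = 0
x = −8 or x = −36, giving (−8, 29) and (−36, 3).
Chord length = distance between (−8, 29) and (−36, 3) = √1460 = 2√365.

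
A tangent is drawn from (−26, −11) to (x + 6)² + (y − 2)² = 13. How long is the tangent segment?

With centre O = (−6, 2), |OP|² = 569 and r² = 13.
The tangent meets the radius at right angles, so tangent² = |PO|² − r² = 569 − 13 = 556.

2√139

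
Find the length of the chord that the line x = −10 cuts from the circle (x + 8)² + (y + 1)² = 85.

18

Centre (−8, −1), r² = 85. Perpendicular distance d from centre to line = |2| / √1 = 2.
Chord = 2√(r² − d²) = 2·√(81) = 18.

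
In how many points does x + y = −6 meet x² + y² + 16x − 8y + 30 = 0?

Substituting the line into the circle gives 2x² + 36x + 114 = 0.
Δ = 1296 − 912 = 384.
Two real roots: the line is a secant.

2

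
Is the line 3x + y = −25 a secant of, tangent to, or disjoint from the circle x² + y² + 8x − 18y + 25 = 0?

secant

Centre (−4, 9), r² = 72. Distance² from centre to line = (22)²/10 = 242/5.
Since d² < r², the line cuts the circle twice.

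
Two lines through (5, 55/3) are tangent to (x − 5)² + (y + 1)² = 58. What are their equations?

7x − 3y = −20 and 7x + 3y = 90

Let a tangent through (5, 55/3) have slope m. Its distance from (5, −1) must equal √58:
[m·(0) − (−58/3)]² = 58(m² + 1)
9m² − 49 = 0, so m = 7/3 or m = −7/3.
With m = 7/3: 7x − 3y = −20. With m = −7/3: 7x + 3y = 90.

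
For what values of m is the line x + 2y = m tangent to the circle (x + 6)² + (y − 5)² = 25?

The line touches the circle iff its distance from (−6, 5) is 5:
|1·(−6) + 2·5 − m| / √5 = 5
|m − (4)| = 5√5.

m = 4 ± 5√5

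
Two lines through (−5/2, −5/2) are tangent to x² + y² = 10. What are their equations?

A line y − (−5/2) = m(x − (−5/2)) is tangent when its distance from (0, 0) is √10:
[m·(5/2) − (5/2)]² = 10(m² + 1)
3m² + 10m + 3 = 0, so m = −3 or m = −1/3.
Through (−5/2, −5/2) these give 3x + y = −10 and x + 3y = −10.

3x + y = −10 and x + 3y = −10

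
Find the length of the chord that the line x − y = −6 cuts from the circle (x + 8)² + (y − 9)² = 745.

37√2

The distance from (−8, 9) to the line is 11/√2, and r² = 745.
Half the chord is √(r² − d²) = √(1369/2), so the full chord is 37√2.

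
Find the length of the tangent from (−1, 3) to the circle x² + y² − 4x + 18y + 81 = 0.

Centre (2, −9), r² = 4. |PO|² = (−3)² + (12)² = 153.
The tangent meets the radius at right angles, so tangent² = |PO|² − r² = 153 − 4 = 149.

√149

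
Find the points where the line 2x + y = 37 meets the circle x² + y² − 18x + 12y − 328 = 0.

(11, 15) and (27, −17)

From the line, y = −2x + 37. Substituting:
5x² − 190x + 1485 = 0  ⟹  x² − 38x + 297 = 0
x = 27 or x = 11, giving (27, −17) and (11, 15).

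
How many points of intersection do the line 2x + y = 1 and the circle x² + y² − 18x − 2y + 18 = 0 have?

0

d² = (2·9 + 1·1 − (1))²/5 = 324/5; r² = 64.
Since d² > r², the line lies outside the circle.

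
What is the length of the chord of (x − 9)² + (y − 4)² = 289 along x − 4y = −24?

From the line, y = (24 + x)/4. Substituting:
17x² − 272x − 3264 = 0  ⟹  x² − 16x − 192 = 0
x = 24 or x = −8, giving (24, 12) and (−8, 4).
Chord length = distance between (24, 12) and (−8, 4) = √1088 = 8√17.

8√17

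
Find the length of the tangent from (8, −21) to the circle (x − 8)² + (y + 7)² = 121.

5√3

The centre is (8, −7) and r = 11. The square of the distance from P to the centre is 0 + 196 = 196.
Power of the point: PT² = |PO|² − r² = 75, so PT = 5√3.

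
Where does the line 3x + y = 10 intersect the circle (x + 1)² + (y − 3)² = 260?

(−3, 19) and (7, −11)

Express y = −3x + 10 and substitute into the circle:
10x² − 40x − 210 = 0  ⟹  x² − 4x − 21 = 0
x = 7 or x = −3, giving (7, −11) and (−3, 19).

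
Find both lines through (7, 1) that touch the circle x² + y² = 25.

3x + 4y = 25 and 4x − 3y = 25

Let a tangent through (7, 1) have slope m. Its distance from (0, 0) must equal 5:
(−7m − (−1))² = 25(m² + 1)
12m² − 7m − 12 = 0, so m = −3/4 or m = 4/3.
Through (7, 1) these give 3x + 4y = 25 and 4x − 3y = 25.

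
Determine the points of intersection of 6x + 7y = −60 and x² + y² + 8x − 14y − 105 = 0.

(−17, 6) and (−3, −6)

Express y = (−60 − 6x)/7 and substitute into the circle:
85x² + 1700x + 4335 = 0  ⟹  x² + 20x + 51 = 0
x = −3 or x = −17, giving (−3, −6) and (−17, 6).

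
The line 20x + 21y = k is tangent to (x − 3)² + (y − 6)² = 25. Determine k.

For a tangent, require d(centre, line) = r = 5.
|20·3 + 21·6 − k| / √841 = 5
|k − (186)| = 5·29, so k = 331 or k = 41.

k = 41 or k = 331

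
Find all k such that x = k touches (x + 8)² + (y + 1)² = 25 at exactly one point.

k = −13 or k = −3

The line touches the circle iff its distance from (−8, −1) is 5:
|1·(−8) + 0·(−1) − k| / √1 = 5
|k − (−8)| = 5, so k = −3 or k = −13.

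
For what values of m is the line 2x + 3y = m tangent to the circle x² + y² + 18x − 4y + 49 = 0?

Tangency holds when the distance from the centre (−9, 2) to the line equals the radius 6:
|2·(−9) + 3·2 − m| / √13 = 6
|m − (−12)| = 6√13.

m = −12 ± 6√13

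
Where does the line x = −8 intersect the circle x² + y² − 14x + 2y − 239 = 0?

(−8, −9) and (−8, 7)

The line gives x = −8. Substituting into the circle:
y² + 2y − 63 = 0
y = 7 or y = −9, giving (−8, 7) and (−8, −9).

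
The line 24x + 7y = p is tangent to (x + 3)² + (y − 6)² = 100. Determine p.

p = −280 or p = 220

The line touches the circle iff its distance from (−3, 6) is 10:
|24·(−3) + 7·6 − p| / √625 = 10
|p − (−30)| = 10·25, so p = 220 or p = −280.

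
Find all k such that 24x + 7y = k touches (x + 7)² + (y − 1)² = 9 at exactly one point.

k = −236 or k = −86

The line touches the circle iff its distance from (−7, 1) is 3:
|24·(−7) + 7·1 − k| / √625 = 3
|k − (−161)| = 3·25, so k = −86 or k = −236.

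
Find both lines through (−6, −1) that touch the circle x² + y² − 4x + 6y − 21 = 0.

Write the tangent as mx − y + (−1 − m·(−6)) = 0 and set its distance from the centre to √34:
[m·(8) − (−2)]² = 34(m² + 1)
15m² + 16m − 15 = 0, so m = −5/3 or m = 3/5.
With m = −5/3: 5x + 3y = −33. With m = 3/5: 3x − 5y = −13.

5x + 3y = −33 and 3x − 5y = −13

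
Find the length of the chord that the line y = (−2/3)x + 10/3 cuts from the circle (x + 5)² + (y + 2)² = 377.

10√13

Express y = (10 − 2x)/3 and substitute into the circle:
13x² + 26x − 2912 = 0  ⟹  x² + 2x − 224 = 0
x = 14 or x = −16, giving (14, −6) and (−16, 14).
Chord length = distance between (14, −6) and (−16, 14) = √1300 = 10√13.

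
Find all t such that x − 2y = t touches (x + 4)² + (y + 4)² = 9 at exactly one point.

t = 4 ± 3√5

For a tangent, require d(centre, line) = r = 3.
|1·(−4) − 2·(−4) − t| / √5 = 3
|t − (4)| = 3√5.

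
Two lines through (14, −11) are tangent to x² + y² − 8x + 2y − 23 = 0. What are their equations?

A line y − (−11) = m(x − (14)) is tangent when its distance from (4, −1) is 2√10:
[m·(−10) − (10)]² = 40(m² + 1)
3m² + 10m + 3 = 0, so m = −1/3 or m = −3.
Through (14, −11) these give x + 3y = −19 and 3x + y = 31.

x + 3y = −19 and 3x + y = 31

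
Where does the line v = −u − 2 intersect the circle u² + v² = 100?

(−8, 6) and (6, −8)

Substitute v = −u − 2:
2u² + 4u − 96 = 0  ⟹  u² + 2u − 48 = 0
u = 6 or u = −8, giving (6, −8) and (−8, 6).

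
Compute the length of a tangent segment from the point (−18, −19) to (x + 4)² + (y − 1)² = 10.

The centre is (−4, 1) and r = √10. The square of the distance from P to the centre is 196 + 400 = 596.
Power of the point: PT² = |PO|² − r² = 586, so PT = √586.

√586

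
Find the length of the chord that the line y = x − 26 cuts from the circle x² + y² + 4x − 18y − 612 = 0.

5√2

Centre (−2, 9), r² = 697. Perpendicular distance d from centre to line = |−37| / √2 = 37/√2.
Chord = 2√(r² − d²) = 2·√(25/2) = 5√2.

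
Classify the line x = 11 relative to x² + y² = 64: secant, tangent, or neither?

d² = (1·0 + 0·0 − (11))² = 121; r² = 64.
Since d² > r², the line lies outside the circle.

neither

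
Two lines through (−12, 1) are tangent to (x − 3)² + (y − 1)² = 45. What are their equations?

Write the tangent as mx − y + (1 − m·(−12)) = 0 and set its distance from the centre to 3√5:
(15m − (0))² = 45(m² + 1)
4m² − 1 = 0, so m = −1/2 or m = 1/2.
With m = −1/2: x + 2y = −10. With m = 1/2: x − 2y = −14.

x + 2y = −10 and x − 2y = −14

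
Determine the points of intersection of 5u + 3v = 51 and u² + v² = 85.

(6, 7) and (9, 2)

From the line, v = (51 − 5u)/3. Substituting:
34u² − 510u + 1836 = 0  ⟹  u² − 15u + 54 = 0
u = 9 or u = 6, giving (9, 2) and (6, 7).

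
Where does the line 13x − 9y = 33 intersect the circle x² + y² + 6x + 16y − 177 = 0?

Express y = (−33 + 13x)/9 and substitute into the circle:
250x² + 1500x − 18000 = 0  ⟹  x² + 6x − 72 = 0
x = 6 or x = −12, giving (6, 5) and (−12, −21).

(−12, −21) and (6, 5)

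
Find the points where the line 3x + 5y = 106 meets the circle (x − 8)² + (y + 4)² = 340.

Express y = (106 − 3x)/5 and substitute into the circle:
34x² − 1156x + 8976 = 0  ⟹  x² − 34x + 264 = 0
x = 22 or x = 12, giving (22, 8) and (12, 14).

(12, 14) and (22, 8)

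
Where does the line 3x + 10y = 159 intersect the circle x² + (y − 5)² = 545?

Substitute y = (159 − 3x)/10:
109x² − 654x − 42619 = 0  ⟹  x² − 6x − 391 = 0
x = 23 or x = −17, giving (23, 9) and (−17, 21).

(−17, 21) and (23, 9)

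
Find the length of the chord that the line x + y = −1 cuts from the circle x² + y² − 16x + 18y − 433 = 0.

34√2

The distance from (8, −9) to the line is 0/√2, and r² = 578.
Half the chord is √(r² − d²) = √(578), so the full chord is 34√2.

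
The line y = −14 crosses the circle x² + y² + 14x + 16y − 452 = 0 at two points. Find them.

From the line, y = −14. Substituting:
x² + 14x − 480 = 0
x = 16 or x = −30, giving (16, −14) and (−30, −14).

(−30, −14) and (16, −14)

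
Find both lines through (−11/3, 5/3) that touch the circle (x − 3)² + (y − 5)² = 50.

Let a tangent through (−11/3, 5/3) have slope m. Its distance from (3, 5) must equal 5√2:
(20/3m − (10/3))² = 50(m² + 1)
m² + 8m + 7 = 0, so m = −7 or m = −1.
With m = −7: 7x + y = −24. With m = −1: x + y = −2.

7x + y = −24 and x + y = −2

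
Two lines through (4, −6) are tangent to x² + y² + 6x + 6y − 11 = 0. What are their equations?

Let a tangent through (4, −6) have slope m. Its distance from (−3, −3) must equal √29:
[m·(−7) − (3)]² = 29(m² + 1)
10m² + 21m − 10 = 0, so m = 2/5 or m = −5/2.
Through (4, −6) these give 2x − 5y = 38 and 5x + 2y = 8.

2x − 5y = 38 and 5x + 2y = 8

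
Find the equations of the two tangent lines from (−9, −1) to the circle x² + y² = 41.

5x − 4y = −41 and 4x + 5y = −41

Write the tangent as mx − y + (−1 − m·(−9)) = 0 and set its distance from the centre to √41:
[m·(9) − (1)]² = 41(m² + 1)
20m² − 9m − 20 = 0, so m = 5/4 or m = −4/5.
With m = 5/4: 5x − 4y = −41. With m = −4/5: 4x + 5y = −41.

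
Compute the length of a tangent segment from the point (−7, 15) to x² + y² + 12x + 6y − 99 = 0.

With centre O = (−6, −3), |OP|² = 325 and r² = 144.
Power of the point: PT² = |PO|² − r² = 181, so PT = √181.

√181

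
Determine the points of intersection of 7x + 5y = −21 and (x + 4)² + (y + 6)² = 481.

(−13, 14) and (12, −21)

Express y = (−21 − 7x)/5 and substitute into the circle:
74x² + 74x − 11544 = 0  ⟹  x² + x − 156 = 0
x = 12 or x = −13, giving (12, −21) and (−13, 14).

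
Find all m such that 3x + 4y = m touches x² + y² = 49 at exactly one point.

m = −35 or m = 35

For a tangent, require d(centre, line) = r = 7.
|3·0 + 4·0 − m| / √25 = 7
|m| = 7·5, so m = 35 or m = −35.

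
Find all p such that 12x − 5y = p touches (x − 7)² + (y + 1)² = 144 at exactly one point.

p = −67 or p = 245

Tangency holds when the distance from the centre (7, −1) to the line equals the radius 12:
|12·7 − 5·(−1) − p| / √169 = 12
|p − (89)| = 12·13, so p = 245 or p = −67.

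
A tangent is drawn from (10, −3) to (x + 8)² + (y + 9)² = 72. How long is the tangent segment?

With centre O = (−8, −9), |OP|² = 360 and r² = 72.
The tangent meets the radius at right angles, so tangent² = |PO|² − r² = 360 − 72 = 288.

12√2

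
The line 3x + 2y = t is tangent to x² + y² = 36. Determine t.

The line touches the circle iff its distance from (0, 0) is 6:
|3·0 + 2·0 − t| / √13 = 6
|t| = 6√13.

t = ±6√13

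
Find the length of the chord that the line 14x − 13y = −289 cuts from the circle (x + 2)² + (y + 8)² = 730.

Substitute y = (289 + 14x)/13:
365x² + 11680x + 31755 = 0  ⟹  x² + 32x + 87 = 0
x = −3 or x = −29, giving (−3, 19) and (−29, −9).
Chord length = distance between (−3, 19) and (−29, −9) = √1460 = 2√365.

2√365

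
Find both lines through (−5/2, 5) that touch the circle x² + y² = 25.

y = 5 and 4x − 3y = −25

Let a tangent through (−5/2, 5) have slope m. Its distance from (0, 0) must equal 5:
(5/2m − (−5))² = 25(m² + 1)
3m² − 4m = 0, so m = 0 or m = 4/3.
With m = 0: y = 5. With m = 4/3: 4x − 3y = −25.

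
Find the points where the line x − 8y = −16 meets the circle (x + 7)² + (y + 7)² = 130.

(−16, 0) and (0, 2)

Substitute y = (16 + x)/8:
65x² + 1040x = 0  ⟹  x² + 16x = 0
x = 0 or x = −16, giving (0, 2) and (−16, 0).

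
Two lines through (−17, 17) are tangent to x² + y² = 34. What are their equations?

3x + 5y = 34 and 5x + 3y = −34

Write the tangent as mx − y + (17 − m·(−17)) = 0 and set its distance from the centre to √34:
(17m − (−17))² = 34(m² + 1)
15m² + 34m + 15 = 0, so m = −3/5 or m = −5/3.
Through (−17, 17) these give 3x + 5y = 34 and 5x + 3y = −34.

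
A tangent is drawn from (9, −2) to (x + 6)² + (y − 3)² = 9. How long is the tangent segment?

√241

Centre (−6, 3), r² = 9. |PO|² = (15)² + (−5)² = 250.
Power of the point: PT² = |PO|² − r² = 241, so PT = √241.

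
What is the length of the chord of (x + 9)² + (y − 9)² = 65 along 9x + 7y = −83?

√130

Centre (−9, 9), r² = 65. Perpendicular distance d from centre to line = |65| / √130 = 65/√130.
Half the chord is √(r² − d²) = √(65/2), so the full chord is √130.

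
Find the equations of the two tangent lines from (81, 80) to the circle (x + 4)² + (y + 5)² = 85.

Let a tangent through (81, 80) have slope m. Its distance from (−4, −5) must equal √85:
(−85m − (−85))² = 85(m² + 1)
42m² − 85m + 42 = 0, so m = 7/6 or m = 6/7.
With m = 7/6: 7x − 6y = 87. With m = 6/7: 6x − 7y = −74.

7x − 6y = 87 and 6x − 7y = −74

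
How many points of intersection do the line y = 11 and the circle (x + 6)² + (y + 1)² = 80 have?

Substituting the line into the circle gives x² + 12x + 100 = 0.
Δ = 144 − 400 = −256.
No real roots: the line does not meet the circle.

0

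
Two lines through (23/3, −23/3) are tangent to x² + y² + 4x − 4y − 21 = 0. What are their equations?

Write the tangent as mx − y + (−23/3 − m·(23/3)) = 0 and set its distance from the centre to √29:
[m·(−29/3) − (29/3)]² = 29(m² + 1)
10m² + 29m + 10 = 0, so m = −2/5 or m = −5/2.
Through (23/3, −23/3) these give 2x + 5y = −23 and 5x + 2y = 23.

2x + 5y = −23 and 5x + 2y = 23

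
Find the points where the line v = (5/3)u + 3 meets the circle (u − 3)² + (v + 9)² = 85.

(−6, −7) and (−3, −2)

Express v = (9 + 5u)/3 and substitute into the circle:
34u² + 306u + 612 = 0  ⟹  u² + 9u + 18 = 0
u = −3 or u = −6, giving (−3, −2) and (−6, −7).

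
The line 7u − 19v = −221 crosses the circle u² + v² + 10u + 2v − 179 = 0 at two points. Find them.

From the line, v = (221 + 7u)/19. Substituting:
410u² + 6970u − 7380 = 0  ⟹  u² + 17u − 18 = 0
u = 1 or u = −18, giving (1, 12) and (−18, 5).

(−18, 5) and (1, 12)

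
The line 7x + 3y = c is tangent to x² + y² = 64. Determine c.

c = ±8√58

Tangency holds when the distance from the centre (0, 0) to the line equals the radius 8:
|7·0 + 3·0 − c| / √58 = 8
|c| = 8√58.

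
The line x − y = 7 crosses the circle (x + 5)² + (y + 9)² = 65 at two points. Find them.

Express y = x − 7 and substitute into the circle:
2x² + 14x − 36 = 0  ⟹  x² + 7x − 18 = 0
x = 2 or x = −9, giving (2, −5) and (−9, −16).

(−9, −16) and (2, −5)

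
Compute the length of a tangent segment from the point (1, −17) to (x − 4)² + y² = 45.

√253

With centre O = (4, 0), |OP|² = 298 and r² = 45.
By the tangent–radius right angle, tangent length = √(|PO|² − r²) = √253.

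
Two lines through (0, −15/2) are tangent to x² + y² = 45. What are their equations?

Let a tangent through (0, −15/2) have slope m. Its distance from (0, 0) must equal 3√5:
[m·(0) − (15/2)]² = 45(m² + 1)
4m² − 1 = 0, so m = 1/2 or m = −1/2.
Through (0, −15/2) these give x − 2y = 15 and x + 2y = −15.

x − 2y = 15 and x + 2y = −15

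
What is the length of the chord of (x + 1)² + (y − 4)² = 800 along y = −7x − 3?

40√2

Express y = −7x − 3 and substitute into the circle:
50x² + 100x − 750 = 0  ⟹  x² + 2x − 15 = 0
x = 3 or x = −5, giving (3, −24) and (−5, 32).
|(3, −24) − (−5, 32)| = √((8)² + (−56)²) = 40√2.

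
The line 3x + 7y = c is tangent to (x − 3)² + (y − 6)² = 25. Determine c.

c = 51 ± 5√58

For a tangent, require d(centre, line) = r = 5.
|3·3 + 7·6 − c| / √58 = 5
|c − (51)| = 5√58.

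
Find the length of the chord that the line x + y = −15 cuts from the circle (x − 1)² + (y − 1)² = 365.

21√2

The distance from (1, 1) to the line is 17/√2, and r² = 365.
Half the chord is √(r² − d²) = √(441/2), so the full chord is 21√2.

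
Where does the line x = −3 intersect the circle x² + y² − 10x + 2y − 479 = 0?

The line gives x = −3. Substituting into the circle:
y² + 2y − 440 = 0
y = 20 or y = −22, giving (−3, 20) and (−3, −22).

(−3, −22) and (−3, 20)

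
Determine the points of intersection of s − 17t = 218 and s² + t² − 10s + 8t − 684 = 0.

(−20, −14) and (31, −11)

From the line, t = (−218 + s)/17. Substituting:
290s² − 3190s − 179800 = 0  ⟹  s² − 11s − 620 = 0
s = 31 or s = −20, giving (31, −11) and (−20, −14).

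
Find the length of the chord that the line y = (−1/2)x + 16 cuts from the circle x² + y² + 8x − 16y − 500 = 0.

Express y = (32 − x)/2 and substitute into the circle:
5x² − 2000 = 0  ⟹  x² − 400 = 0
x = 20 or x = −20, giving (20, 6) and (−20, 26).
Chord length = distance between (20, 6) and (−20, 26) = √2000 = 20√5.

20√5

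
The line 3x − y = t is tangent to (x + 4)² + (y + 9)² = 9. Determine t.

t = −3 ± 3√10

The line touches the circle iff its distance from (−4, −9) is 3:
|3·(−4) − 1·(−9) − t| / √10 = 3
|t − (−3)| = 3√10.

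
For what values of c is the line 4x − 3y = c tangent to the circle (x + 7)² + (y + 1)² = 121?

The line touches the circle iff its distance from (−7, −1) is 11:
|4·(−7) − 3·(−1) − c| / √25 = 11
|c − (−25)| = 11·5, so c = 30 or c = −80.

c = −80 or c = 30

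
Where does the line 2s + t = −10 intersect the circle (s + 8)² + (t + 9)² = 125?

(−6, 2) and (2, −14)

From the line, t = −2s − 10. Substituting:
5s² + 20s − 60 = 0  ⟹  s² + 4s − 12 = 0
s = 2 or s = −6, giving (2, −14) and (−6, 2).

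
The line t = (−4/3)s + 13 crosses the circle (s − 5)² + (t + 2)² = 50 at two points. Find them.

From the line, t = (39 − 4s)/3. Substituting:
25s² − 450s + 1800 = 0  ⟹  s² − 18s + 72 = 0
s = 12 or s = 6, giving (12, −3) and (6, 5).

(6, 5) and (12, −3)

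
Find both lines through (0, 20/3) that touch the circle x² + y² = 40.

Write the tangent as mx − y + (20/3 − m·(0)) = 0 and set its distance from the centre to 2√10:
(0m − (−20/3))² = 40(m² + 1)
9m² − 1 = 0, so m = 1/3 or m = −1/3.
With m = 1/3: x − 3y = −20. With m = −1/3: x + 3y = 20.

x − 3y = −20 and x + 3y = 20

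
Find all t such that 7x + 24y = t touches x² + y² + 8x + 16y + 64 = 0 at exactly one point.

t = −320 or t = −120

Tangency holds when the distance from the centre (−4, −8) to the line equals the radius 4:
|7·(−4) + 24·(−8) − t| / √625 = 4
|t − (−220)| = 4·25, so t = −120 or t = −320.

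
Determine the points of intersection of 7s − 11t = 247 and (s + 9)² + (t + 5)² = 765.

(−15, −32) and (18, −11)

Substitute t = (−247 + 7s)/11:
170s² − 510s − 45900 = 0  ⟹  s² − 3s − 270 = 0
s = 18 or s = −15, giving (18, −11) and (−15, −32).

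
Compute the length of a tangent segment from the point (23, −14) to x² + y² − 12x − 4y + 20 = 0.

Centre (6, 2), r² = 20. |PO|² = (17)² + (−16)² = 545.
The tangent meets the radius at right angles, so tangent² = |PO|² − r² = 545 − 20 = 525.

5√21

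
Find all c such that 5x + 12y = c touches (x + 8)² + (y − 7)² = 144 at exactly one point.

c = −112 or c = 200

For a tangent, require d(centre, line) = r = 12.
|5·(−8) + 12·7 − c| / √169 = 12
|c − (44)| = 12·13, so c = 200 or c = −112.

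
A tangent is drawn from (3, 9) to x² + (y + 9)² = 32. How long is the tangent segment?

√301

Centre (0, −9), r² = 32. |PO|² = (3)² + (18)² = 333.
By the tangent–radius right angle, tangent length = √(|PO|² − r²) = √301.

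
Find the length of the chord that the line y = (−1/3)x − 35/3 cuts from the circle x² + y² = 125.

√10

Express y = (−35 − x)/3 and substitute into the circle:
10x² + 70x + 100 = 0  ⟹  x² + 7x + 10 = 0
x = −2 or x = −5, giving (−2, −11) and (−5, −10).
Chord length = distance between (−2, −11) and (−5, −10) = √10 = √10.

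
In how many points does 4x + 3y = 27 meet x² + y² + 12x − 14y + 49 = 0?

Substituting the line into the circle gives 25x² + 60x + 36 = 0.
Δ = 3600 − 3600 = 0.
A repeated root: the line is tangent.

1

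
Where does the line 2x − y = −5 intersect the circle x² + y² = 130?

(−7, −9) and (3, 11)

Express y = 2x + 5 and substitute into the circle:
5x² + 20x − 105 = 0  ⟹  x² + 4x − 21 = 0
x = 3 or x = −7, giving (3, 11) and (−7, −9).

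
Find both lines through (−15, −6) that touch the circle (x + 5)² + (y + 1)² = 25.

y = −6 and 4x − 3y = −42

Write the tangent as mx − y + (−6 − m·(−15)) = 0 and set its distance from the centre to 5:
(10m − (5))² = 25(m² + 1)
3m² − 4m = 0, so m = 0 or m = 4/3.
With m = 0: y = −6. With m = 4/3: 4x − 3y = −42.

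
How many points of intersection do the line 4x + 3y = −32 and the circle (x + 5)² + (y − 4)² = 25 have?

Substituting the line into the circle gives 25x² + 442x + 1936 = 0.
Discriminant = (442)² − 4·25·(1936) = 1764 > 0.
Two real roots: the line is a secant.

2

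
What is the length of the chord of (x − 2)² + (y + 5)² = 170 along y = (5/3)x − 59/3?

4√34

The distance from (2, −5) to the line is 34/√34, and r² = 170.
Half the chord is √(r² − d²) = √(136), so the full chord is 4√34.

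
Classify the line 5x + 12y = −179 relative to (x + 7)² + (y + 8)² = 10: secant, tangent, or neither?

Substituting the line into the circle gives 169x² + 2846x + 12505 = 0.
Δ = 8099716 − 8453380 = −353664.
No real roots: the line does not meet the circle.

neither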